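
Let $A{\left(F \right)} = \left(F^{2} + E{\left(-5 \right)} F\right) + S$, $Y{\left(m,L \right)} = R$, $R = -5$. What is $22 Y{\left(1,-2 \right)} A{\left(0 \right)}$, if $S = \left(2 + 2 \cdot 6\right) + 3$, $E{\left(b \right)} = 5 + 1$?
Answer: $-1870$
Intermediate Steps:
$E{\left(b \right)} = 6$
$S = 17$ ($S = \left(2 + 12\right) + 3 = 14 + 3 = 17$)
$Y{\left(m,L \right)} = -5$
$A{\left(F \right)} = 17 + F^{2} + 6 F$ ($A{\left(F \right)} = \left(F^{2} + 6 F\right) + 17 = 17 + F^{2} + 6 F$)
$22 Y{\left(1,-2 \right)} A{\left(0 \right)} = 22 \left(-5\right) \left(17 + 0^{2} + 6 \cdot 0\right) = - 110 \left(17 + 0 + 0\right) = \left(-110\right) 17 = -1870$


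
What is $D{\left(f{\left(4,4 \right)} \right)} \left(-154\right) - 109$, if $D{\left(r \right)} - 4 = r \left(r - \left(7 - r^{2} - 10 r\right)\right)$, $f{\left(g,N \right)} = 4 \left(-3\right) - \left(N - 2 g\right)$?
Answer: $-38917$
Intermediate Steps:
$f{\left(g,N \right)} = -12 - N + 2 g$ ($f{\left(g,N \right)} = -12 - \left(N - 2 g\right) = -12 - N + 2 g$)
$D{\left(r \right)} = 4 + r \left(-7 + r^{2} + 11 r\right)$ ($D{\left(r \right)} = 4 + r \left(r - \left(7 - r^{2} - 10 r\right)\right) = 4 + r \left(r + \left(-7 + r^{2} + 10 r\right)\right) = 4 + r \left(-7 + r^{2} + 11 r\right)$)
$D{\left(f{\left(4,4 \right)} \right)} \left(-154\right) - 109 = \left(4 + \left(-12 - 4 + 2 \cdot 4\right)^{3} - 7 \left(-12 - 4 + 2 \cdot 4\right) + 11 \left(-12 - 4 + 2 \cdot 4\right)^{2}\right) \left(-154\right) - 109 = \left(4 + \left(-12 - 4 + 8\right)^{3} - 7 \left(-12 - 4 + 8\right) + 11 \left(-12 - 4 + 8\right)^{2}\right) \left(-154\right) - 109 = \left(4 + \left(-8\right)^{3} - -56 + 11 \left(-8\right)^{2}\right) \left(-154\right) - 109 = \left(4 - 512 + 56 + 11 \cdot 64\right) \left(-154\right) - 109 = \left(4 - 512 + 56 + 704\right) \left(-154\right) - 109 = 252 \left(-154\right) - 109 = -38808 - 109 = -38917$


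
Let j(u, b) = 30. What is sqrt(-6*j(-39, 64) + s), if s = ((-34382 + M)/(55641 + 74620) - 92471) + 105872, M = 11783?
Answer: 3*sqrt(24925559324378)/130261 ≈ 114.98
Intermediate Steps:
s = 1745605062/130261 (s = ((-34382 + 11783)/(55641 + 74620) - 92471) + 105872 = (-22599/130261 - 92471) + 105872 = -12045387530/130261 + 105872 = 1745605062/130261 ≈ 13401.)
sqrt(-6*j(-39, 64) + s) = sqrt(-6*30 + 1745605062/130261) = sqrt(-180 + 1745605062/130261) = sqrt(1722158082/130261) = 3*sqrt(24925559324378)/130261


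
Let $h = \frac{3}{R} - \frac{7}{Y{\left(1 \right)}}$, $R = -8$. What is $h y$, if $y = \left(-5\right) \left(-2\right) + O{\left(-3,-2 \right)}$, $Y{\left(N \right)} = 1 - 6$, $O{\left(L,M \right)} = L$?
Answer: $\frac{287}{40} \approx 7.175$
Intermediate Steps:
$Y{\left(N \right)} = -5$ ($Y{\left(N \right)} = 1 - 6 = -5$)
$h = \frac{41}{40}$ ($h = \frac{3}{-8} - \frac{7}{-5} = 3 \left(- \frac{1}{8}\right) - - \frac{7}{5} = - \frac{3}{8} + \frac{7}{5} = \frac{41}{40} \approx 1.025$)
$y = 7$ ($y = \left(-5\right) \left(-2\right) - 3 = 10 - 3 = 7$)
$h y = \frac{41}{40} \cdot 7 = \frac{287}{40}$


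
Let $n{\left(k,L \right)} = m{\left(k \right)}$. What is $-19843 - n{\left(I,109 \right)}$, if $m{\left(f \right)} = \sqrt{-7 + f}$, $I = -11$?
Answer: $-19843 - 3 i \sqrt{2} \approx -19843.0 - 4.2426 i$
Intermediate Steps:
$n{\left(k,L \right)} = \sqrt{-7 + k}$
$-19843 - n{\left(I,109 \right)} = -19843 - \sqrt{-7 - 11} = -19843 - \sqrt{-18} = -19843 - 3 i \sqrt{2}$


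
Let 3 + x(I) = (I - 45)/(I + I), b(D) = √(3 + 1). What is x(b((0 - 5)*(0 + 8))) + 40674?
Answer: 162641/4 ≈ 40660.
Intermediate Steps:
b(D) = 2 (b(D) = √4 = 2)
x(I) = -3 + (-45 + I)/(2*I) (x(I) = -3 + (I - 45)/(I + I) = -3 + (-45 + I)/((2*I)) = -3 + (-45 + I)*(1/(2*I)) = -3 + (-45 + I)/(2*I))
x(b((0 - 5)*(0 + 8))) + 40674 = (5/2)*(-9 - 1*2)/2 + 40674 = (5/2)*(½)*(-9 - 2) + 40674 = (5/2)*(½)*(-11) + 40674 = -55/4 + 40674 = 162641/4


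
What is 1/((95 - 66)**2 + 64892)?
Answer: 1/65733 ≈ 1.5213e-5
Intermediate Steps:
1/((95 - 66)**2 + 64892) = 1/(29**2 + 64892) = 1/(841 + 64892) = 1/65733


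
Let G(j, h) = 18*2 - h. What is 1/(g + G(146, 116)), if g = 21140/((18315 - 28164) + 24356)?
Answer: -14507/1139420 ≈ -0.012732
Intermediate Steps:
g = 21140/14507 (g = 21140/(-9849 + 24356) = 21140/14507 ≈ 1.4572)
G(j, h) = 36 - h
1/(g + G(146, 116)) = 1/(21140/14507 + (36 - 1*116)) = 1/(21140/14507 + (36 - 116)) = 1/(21140/14507 - 80) = 1/(-1139420/14507) = -14507/1139420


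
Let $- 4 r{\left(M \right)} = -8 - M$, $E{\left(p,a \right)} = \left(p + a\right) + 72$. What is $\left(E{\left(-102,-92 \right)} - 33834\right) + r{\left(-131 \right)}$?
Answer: $- \frac{135947}{4} \approx -33987.0$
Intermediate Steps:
$E{\left(p,a \right)} = 72 + a + p$ ($E{\left(p,a \right)} = \left(a + p\right) + 72 = 72 + a + p$)
$r{\left(M \right)} = 2 + \frac{M}{4}$ ($r{\left(M \right)} = - \frac{-8 - M}{4} = 2 + \frac{M}{4}$)
$\left(E{\left(-102,-92 \right)} - 33834\right) + r{\left(-131 \right)} = \left(\left(72 - 92 - 102\right) - 33834\right) + \left(2 + \frac{1}{4} \left(-131\right)\right) = \left(-122 - 33834\right) + \left(2 - \frac{131}{4}\right) = -33956 - \frac{123}{4} = - \frac{135947}{4}$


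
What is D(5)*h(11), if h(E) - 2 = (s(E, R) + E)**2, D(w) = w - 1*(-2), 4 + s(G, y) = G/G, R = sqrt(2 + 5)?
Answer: 462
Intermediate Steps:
R = sqrt(7) ≈ 2.6458
s(G, y) = -3 (s(G, y) = -4 + G/G = -4 + 1 = -3)
D(w) = 2 + w (D(w) = w + 2 = 2 + w)
h(E) = 2 + (-3 + E)**2
D(5)*h(11) = (2 + 5)*(2 + (-3 + 11)**2) = 7*(2 + 8**2) = 7*(2 + 64) = 7*66 = 462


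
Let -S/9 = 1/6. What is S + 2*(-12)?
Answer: -51/2 ≈ -25.500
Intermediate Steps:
S = -3/2 (S = -9/6 = -9*⅙ = -3/2 ≈ -1.5000)
S + 2*(-12) = -3/2 + 2*(-12) = -3/2 - 24 = -51/2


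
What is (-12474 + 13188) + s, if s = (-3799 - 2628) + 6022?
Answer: 309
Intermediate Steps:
s = -405 (s = -6427 + 6022 = -405)
(-12474 + 13188) + s = (-12474 + 13188) - 405 = 714 - 405 = 309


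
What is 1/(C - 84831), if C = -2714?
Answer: -1/87545 ≈ -1.1423e-5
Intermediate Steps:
1/(C - 84831) = 1/(-2714 - 84831) = 1/(-87545) = -1/87545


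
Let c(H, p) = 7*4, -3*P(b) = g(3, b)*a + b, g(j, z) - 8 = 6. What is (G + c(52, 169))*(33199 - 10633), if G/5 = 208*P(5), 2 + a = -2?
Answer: 399598728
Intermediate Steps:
a = -4 (a = -2 - 2 = -4)
g(j, z) = 14 (g(j, z) = 8 + 6 = 14)
P(b) = 56/3 - b/3 (P(b) = -(14*(-4) + b)/3 = -(-56 + b)/3 = 56/3 - b/3)
c(H, p) = 28
G = 17680 (G = 5*(208*(56/3 - ⅓*5)) = 5*(208*(56/3 - 5/3)) = 5*(208*17) = 5*3536 = 17680)
(G + c(52, 169))*(33199 - 10633) = (17680 + 28)*(33199 - 10633) = 17708*22566 = 399598728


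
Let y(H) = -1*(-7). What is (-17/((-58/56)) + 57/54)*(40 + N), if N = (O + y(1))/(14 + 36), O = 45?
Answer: 519783/725 ≈ 716.94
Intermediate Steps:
y(H) = 7
N = 26/25 (N = (45 + 7)/(14 + 36) = 52/50 = 52*(1/50) = 26/25 ≈ 1.0400)
(-17/((-58/56)) + 57/54)*(40 + N) = (-17/((-58/56)) + 57/54)*(40 + 26/25) = (-17/((-58*1/56)) + 57*(1/54))*(1026/25) = (-17/(-29/28) + 19/18)*(1026/25) = (-17*(-28/29) + 19/18)*(1026/25) = (476/29 + 19/18)*(1026/25) = (9119/522)*(1026/25) = 519783/725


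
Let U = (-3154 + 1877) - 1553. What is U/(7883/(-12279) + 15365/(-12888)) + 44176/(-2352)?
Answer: 21677631791647/14222884011 ≈ 1524.1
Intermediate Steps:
U = -2830 (U = -1277 - 1553 = -2830)
U/(7883/(-12279) + 15365/(-12888)) + 44176/(-2352) = -2830/(7883/(-12279) + 15365/(-12888)) + 44176/(-2352) = -2830/(7883*(-1/12279) + 15365*(-1/12888)) + 44176*(-1/2352) = -2830/(-7883/12279 - 15365/12888) - 2761/147 = -2830/(-96754313/52750584) - 2761/147 = -2830*(-52750584/96754313) - 2761/147 = 149284152720/96754313 - 2761/147 = 21677631791647/14222884011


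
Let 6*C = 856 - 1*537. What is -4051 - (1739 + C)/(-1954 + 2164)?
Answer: -5115013/1260 ≈ -4059.5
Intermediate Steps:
C = 319/6 (C = (856 - 1*537)/6 = (856 - 537)/6 = (⅙)*319 = 319/6 ≈ 53.167)
-4051 - (1739 + C)/(-1954 + 2164) = -4051 - (1739 + 319/6)/(-1954 + 2164) = -4051 - 10753/(6*210) = -4051 - 1*10753/1260 = -4051 - 10753/1260 = -5115013/1260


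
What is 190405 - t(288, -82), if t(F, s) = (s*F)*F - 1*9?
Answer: 6991822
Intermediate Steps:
t(F, s) = -9 + s*F² (t(F, s) = (F*s)*F - 9 = s*F² - 9 = -9 + s*F²)
190405 - t(288, -82) = 190405 - (-9 - 82*288²) = 190405 - (-9 - 82*82944) = 190405 - (-9 - 6801408) = 190405 - 1*(-6801417) = 190405 + 6801417 = 6991822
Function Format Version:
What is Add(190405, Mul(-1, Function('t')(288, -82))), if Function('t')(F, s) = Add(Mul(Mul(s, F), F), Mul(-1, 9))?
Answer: 6991822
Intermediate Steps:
Function('t')(F, s) = Add(-9, Mul(s, Pow(F, 2))) (Function('t')(F, s) = Add(Mul(Mul(F, s), F), -9) = Add(Mul(s, Pow(F, 2)), -9) = Add(-9, Mul(s, Pow(F, 2))))
Add(190405, Mul(-1, Function('t')(288, -82))) = Add(190405, Mul(-1, Add(-9, Mul(-82, Pow(288, 2))))) = Add(190405, Mul(-1, Add(-9, Mul(-82, 82944)))) = Add(190405, Mul(-1, Add(-9, -6801408))) = Add(190405, Mul(-1, -6801417)) = Add(190405, 6801417) = 6991822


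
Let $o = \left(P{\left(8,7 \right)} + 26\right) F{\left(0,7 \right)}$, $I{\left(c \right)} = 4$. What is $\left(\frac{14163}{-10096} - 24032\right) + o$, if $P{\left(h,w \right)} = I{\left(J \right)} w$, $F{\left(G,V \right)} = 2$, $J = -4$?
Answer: $- \frac{241550867}{10096} \approx -23925.0$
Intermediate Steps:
$P{\left(h,w \right)} = 4 w$
$o = 108$ ($o = \left(4 \cdot 7 + 26\right) 2 = \left(28 + 26\right) 2 = 54 \cdot 2 = 108$)
$\left(\frac{14163}{-10096} - 24032\right) + o = \left(\frac{14163}{-10096} - 24032\right) + 108 = \left(14163 \left(- \frac{1}{10096}\right) - 24032\right) + 108 = \left(- \frac{14163}{10096} - 24032\right) + 108 = - \frac{242641235}{10096} + 108 = - \frac{241550867}{10096}$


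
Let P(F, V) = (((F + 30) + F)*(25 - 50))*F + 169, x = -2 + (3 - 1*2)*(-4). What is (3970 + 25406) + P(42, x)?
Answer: -90155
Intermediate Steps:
x = -6 (x = -2 + (3 - 2)*(-4) = -2 + 1*(-4) = -2 - 4 = -6)
P(F, V) = 169 + F*(-750 - 50*F) (P(F, V) = (((30 + F) + F)*(-25))*F + 169 = ((30 + 2*F)*(-25))*F + 169 = (-750 - 50*F)*F + 169 = F*(-750 - 50*F) + 169 = 169 + F*(-750 - 50*F))
(3970 + 25406) + P(42, x) = (3970 + 25406) + (169 - 750*42 - 50*42²) = 29376 + (169 - 31500 - 50*1764) = 29376 + (169 - 31500 - 88200) = 29376 - 119531 = -90155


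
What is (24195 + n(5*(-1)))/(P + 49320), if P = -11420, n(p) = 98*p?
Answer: 4741/7580 ≈ 0.62546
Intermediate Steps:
(24195 + n(5*(-1)))/(P + 49320) = (24195 + 98*(5*(-1)))/(-11420 + 49320) = (24195 + 98*(-5))/37900 = (24195 - 490)*(1/37900) = 23705*(1/37900) = 4741/7580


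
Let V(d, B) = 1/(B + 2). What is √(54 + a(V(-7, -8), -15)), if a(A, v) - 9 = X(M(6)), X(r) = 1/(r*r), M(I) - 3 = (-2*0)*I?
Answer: 2*√142/3 ≈ 7.9443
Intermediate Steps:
M(I) = 3 (M(I) = 3 + (-2*0)*I = 3 + 0*I = 3 + 0 = 3)
V(d, B) = 1/(2 + B)
X(r) = r⁻² (X(r) = 1/(r²) = r⁻²)
a(A, v) = 82/9 (a(A, v) = 9 + 3⁻² = 9 + ⅑ = 82/9)
√(54 + a(V(-7, -8), -15)) = √(54 + 82/9) = √(568/9) = 2*√142/3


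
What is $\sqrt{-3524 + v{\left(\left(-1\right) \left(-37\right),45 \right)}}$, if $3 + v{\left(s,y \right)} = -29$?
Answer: $2 i \sqrt{889} \approx 59.632 i$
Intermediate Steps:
$v{\left(s,y \right)} = -32$ ($v{\left(s,y \right)} = -3 - 29 = -32$)
$\sqrt{-3524 + v{\left(\left(-1\right) \left(-37\right),45 \right)}} = \sqrt{-3524 - 32} = \sqrt{-3556} = 2 i \sqrt{889}$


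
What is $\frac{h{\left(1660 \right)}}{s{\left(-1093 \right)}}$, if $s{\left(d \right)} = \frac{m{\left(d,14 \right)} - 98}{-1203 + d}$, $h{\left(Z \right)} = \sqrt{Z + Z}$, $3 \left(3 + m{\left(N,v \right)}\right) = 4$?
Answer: $\frac{13776 \sqrt{830}}{299} \approx 1327.4$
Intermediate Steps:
$m{\left(N,v \right)} = - \frac{5}{3}$ ($m{\left(N,v \right)} = -3 + \frac{1}{3} \cdot 4 = -3 + \frac{4}{3} = - \frac{5}{3}$)
$h{\left(Z \right)} = \sqrt{2} \sqrt{Z}$ ($h{\left(Z \right)} = \sqrt{2 Z} = \sqrt{2} \sqrt{Z}$)
$s{\left(d \right)} = - \frac{299}{3 \left(-1203 + d\right)}$ ($s{\left(d \right)} = \frac{- \frac{5}{3} - 98}{-1203 + d} = - \frac{299}{3 \left(-1203 + d\right)}$)
$\frac{h{\left(1660 \right)}}{s{\left(-1093 \right)}} = \frac{\sqrt{2} \sqrt{1660}}{\left(-299\right) \frac{1}{-3609 + 3 \left(-1093\right)}} = \frac{\sqrt{2} \cdot 2 \sqrt{415}}{\left(-299\right) \frac{1}{-3609 - 3279}} = \frac{2 \sqrt{830}}{\left(-299\right) \frac{1}{-6888}} = \frac{2 \sqrt{830}}{\left(-299\right) \left(- \frac{1}{6888}\right)} = \frac{2 \sqrt{830}}{\frac{299}{6888}} = 2 \sqrt{830} \cdot \frac{6888}{299} = \frac{13776 \sqrt{830}}{299}$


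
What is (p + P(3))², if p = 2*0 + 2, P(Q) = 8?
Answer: 100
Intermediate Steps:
p = 2 (p = 0 + 2 = 2)
(p + P(3))² = (2 + 8)² = 10² = 100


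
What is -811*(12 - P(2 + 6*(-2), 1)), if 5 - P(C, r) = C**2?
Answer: -86777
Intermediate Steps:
P(C, r) = 5 - C**2
-811*(12 - P(2 + 6*(-2), 1)) = -811*(12 - (5 - (2 + 6*(-2))**2)) = -811*(12 - (5 - (2 - 12)**2)) = -811*(12 - (5 - 1*(-10)**2)) = -811*(12 - (5 - 1*100)) = -811*(12 - (5 - 100)) = -811*(12 - 1*(-95)) = -811*(12 + 95) = -811*107 = -86777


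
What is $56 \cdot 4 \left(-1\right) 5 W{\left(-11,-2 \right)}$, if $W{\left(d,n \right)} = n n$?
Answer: $-4480$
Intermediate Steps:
$W{\left(d,n \right)} = n^{2}$
$56 \cdot 4 \left(-1\right) 5 W{\left(-11,-2 \right)} = 56 \cdot 4 \left(-1\right) 5 \left(-2\right)^{2} = 56 \left(\left(-4\right) 5\right) 4 = 56 \left(-20\right) 4 = \left(-1120\right) 4 = -4480$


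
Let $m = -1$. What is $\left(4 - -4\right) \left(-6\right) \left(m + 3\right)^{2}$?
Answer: $-192$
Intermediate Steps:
$\left(4 - -4\right) \left(-6\right) \left(m + 3\right)^{2} = \left(4 - -4\right) \left(-6\right) \left(-1 + 3\right)^{2} = \left(4 + 4\right) \left(-6\right) 2^{2} = 8 \left(-6\right) 4 = \left(-48\right) 4 = -192$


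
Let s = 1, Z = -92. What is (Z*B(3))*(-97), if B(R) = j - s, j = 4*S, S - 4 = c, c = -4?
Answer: -8924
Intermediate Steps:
S = 0 (S = 4 - 4 = 0)
j = 0 (j = 4*0 = 0)
B(R) = -1 (B(R) = 0 - 1*1 = 0 - 1 = -1)
(Z*B(3))*(-97) = -92*(-1)*(-97) = 92*(-97) = -8924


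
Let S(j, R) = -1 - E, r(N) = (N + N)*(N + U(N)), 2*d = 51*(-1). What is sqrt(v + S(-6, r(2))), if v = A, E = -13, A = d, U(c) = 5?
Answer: 3*I*sqrt(6)/2 ≈ 3.6742*I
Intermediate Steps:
d = -51/2 (d = (51*(-1))/2 = (1/2)*(-51) = -51/2 ≈ -25.500)
r(N) = 2*N*(5 + N) (r(N) = (N + N)*(N + 5) = (2*N)*(5 + N) = 2*N*(5 + N))
A = -51/2 ≈ -25.500
v = -51/2 ≈ -25.500
S(j, R) = 12 (S(j, R) = -1 - 1*(-13) = -1 + 13 = 12)
sqrt(v + S(-6, r(2))) = sqrt(-51/2 + 12) = sqrt(-27/2) = 3*I*sqrt(6)/2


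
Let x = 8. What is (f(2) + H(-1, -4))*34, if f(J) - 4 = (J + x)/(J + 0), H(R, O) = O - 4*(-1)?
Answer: 306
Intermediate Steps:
H(R, O) = 4 + O (H(R, O) = O + 4 = 4 + O)
f(J) = 4 + (8 + J)/J (f(J) = 4 + (J + 8)/(J + 0) = 4 + (8 + J)/J)
(f(2) + H(-1, -4))*34 = ((5 + 8/2) + (4 - 4))*34 = ((5 + 8*(1/2)) + 0)*34 = ((5 + 4) + 0)*34 = (9 + 0)*34 = 9*34 = 306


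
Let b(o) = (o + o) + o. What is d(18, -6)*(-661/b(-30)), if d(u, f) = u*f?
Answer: -3966/5 ≈ -793.20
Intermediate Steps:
d(u, f) = f*u
b(o) = 3*o (b(o) = 2*o + o = 3*o)
d(18, -6)*(-661/b(-30)) = (-6*18)*(-661/(3*(-30))) = -(-71388)/(-90) = -(-71388)*(-1)/90 = -108*661/90 = -3966/5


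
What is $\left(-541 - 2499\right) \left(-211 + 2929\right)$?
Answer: $-8262720$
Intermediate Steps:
$\left(-541 - 2499\right) \left(-211 + 2929\right) = \left(-3040\right) 2718 = -8262720$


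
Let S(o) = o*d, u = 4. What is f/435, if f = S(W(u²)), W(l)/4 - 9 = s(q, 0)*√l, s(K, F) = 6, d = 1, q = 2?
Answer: 44/145 ≈ 0.30345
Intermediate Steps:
W(l) = 36 + 24*√l (W(l) = 36 + 4*(6*√l) = 36 + 24*√l)
S(o) = o (S(o) = o*1 = o)
f = 132 (f = 36 + 24*√(4²) = 36 + 24*√16 = 36 + 24*4 = 36 + 96 = 132)
f/435 = 132/435 = 132*(1/435) = 44/145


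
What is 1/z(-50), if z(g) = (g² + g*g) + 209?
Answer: 1/5209 ≈ 0.00019198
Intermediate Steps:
z(g) = 209 + 2*g² (z(g) = (g² + g²) + 209 = 2*g² + 209 = 209 + 2*g²)
1/z(-50) = 1/(209 + 2*(-50)²) = 1/(209 + 2*2500) = 1/(209 + 5000) = 1/5209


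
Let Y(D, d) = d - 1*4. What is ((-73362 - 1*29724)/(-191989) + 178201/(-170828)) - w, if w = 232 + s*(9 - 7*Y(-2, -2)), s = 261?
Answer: -63455383694991/4685299556 ≈ -13544.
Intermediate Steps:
Y(D, d) = -4 + d (Y(D, d) = d - 4 = -4 + d)
w = 13543 (w = 232 + 261*(9 - 7*(-4 - 2)) = 232 + 261*(9 - 7*(-6)) = 232 + 261*(9 + 42) = 232 + 261*51 = 232 + 13311 = 13543)
((-73362 - 1*29724)/(-191989) + 178201/(-170828)) - w = ((-73362 - 1*29724)/(-191989) + 178201/(-170828)) - 1*13543 = ((-73362 - 29724)*(-1/191989) + 178201*(-1/170828)) - 13543 = (-103086*(-1/191989) - 178201/170828) - 13543 = (103086/191989 - 178201/170828) - 13543 = -2371808083/4685299556 - 13543 = -63455383694991/4685299556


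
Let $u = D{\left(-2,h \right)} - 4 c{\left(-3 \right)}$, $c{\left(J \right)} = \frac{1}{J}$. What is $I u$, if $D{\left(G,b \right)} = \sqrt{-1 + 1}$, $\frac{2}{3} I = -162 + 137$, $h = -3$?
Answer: $-50$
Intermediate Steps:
$I = - \frac{75}{2}$ ($I = \frac{3 \left(-162 + 137\right)}{2} = \frac{3}{2} \left(-25\right) = - \frac{75}{2} \approx -37.5$)
$D{\left(G,b \right)} = 0$ ($D{\left(G,b \right)} = \sqrt{0} = 0$)
$u = \frac{4}{3}$ ($u = 0 - \frac{4}{-3} = 0 - - \frac{4}{3} = 0 + \frac{4}{3} = \frac{4}{3} \approx 1.3333$)
$I u = \left(- \frac{75}{2}\right) \frac{4}{3} = -50$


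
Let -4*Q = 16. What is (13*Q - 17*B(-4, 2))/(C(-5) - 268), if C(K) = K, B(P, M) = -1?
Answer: 5/39 ≈ 0.12821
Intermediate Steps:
Q = -4 (Q = -¼*16 = -4)
(13*Q - 17*B(-4, 2))/(C(-5) - 268) = (13*(-4) - 17*(-1))/(-5 - 268) = (-52 + 17)/(-273) = -35*(-1/273) = 5/39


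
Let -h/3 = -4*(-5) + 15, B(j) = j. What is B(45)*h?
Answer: -4725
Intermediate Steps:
h = -105 (h = -3*(-4*(-5) + 15) = -3*(20 + 15) = -3*35 = -105)
B(45)*h = 45*(-105) = -4725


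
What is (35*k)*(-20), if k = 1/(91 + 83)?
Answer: -350/87 ≈ -4.0230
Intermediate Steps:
k = 1/174 ≈ 0.0057471
(35*k)*(-20) = (35*(1/174))*(-20) = (35/174)*(-20) = -350/87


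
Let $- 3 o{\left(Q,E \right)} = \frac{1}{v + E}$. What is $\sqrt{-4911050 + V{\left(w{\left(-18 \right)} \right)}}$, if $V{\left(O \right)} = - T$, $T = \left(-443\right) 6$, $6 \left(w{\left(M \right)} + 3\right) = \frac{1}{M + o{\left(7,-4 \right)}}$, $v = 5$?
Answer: $2 i \sqrt{1227098} \approx 2215.5 i$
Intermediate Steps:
$o{\left(Q,E \right)} = - \frac{1}{3 \left(5 + E\right)}$
$w{\left(M \right)} = -3 + \frac{1}{6 \left(- \frac{1}{3} + M\right)}$ ($w{\left(M \right)} = -3 + \frac{1}{6 \left(M - \frac{1}{15 + 3 \left(-4\right)}\right)} = -3 + \frac{1}{6 \left(M - \frac{1}{15 - 12}\right)} = -3 + \frac{1}{6 \left(M - \frac{1}{3}\right)} = -3 + \frac{1}{6 \left(- \frac{1}{3} + M\right)}$)
$T = -2658$
$V{\left(O \right)} = 2658$ ($V{\left(O \right)} = \left(-1\right) \left(-2658\right) = 2658$)
$\sqrt{-4911050 + V{\left(w{\left(-18 \right)} \right)}} = \sqrt{-4911050 + 2658} = \sqrt{-4908392} = 2 i \sqrt{1227098}$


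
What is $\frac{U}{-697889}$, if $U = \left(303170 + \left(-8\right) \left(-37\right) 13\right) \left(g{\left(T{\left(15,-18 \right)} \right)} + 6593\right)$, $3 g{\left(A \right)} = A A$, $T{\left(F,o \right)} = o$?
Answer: $- \frac{2057327618}{697889} \approx -2947.9$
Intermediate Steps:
$g{\left(A \right)} = \frac{A^{2}}{3}$ ($g{\left(A \right)} = \frac{A A}{3} = \frac{A^{2}}{3}$)
$U = 2057327618$ ($U = \left(303170 + \left(-8\right) \left(-37\right) 13\right) \left(\frac{\left(-18\right)^{2}}{3} + 6593\right) = \left(303170 + 296 \cdot 13\right) \left(\frac{1}{3} \cdot 324 + 6593\right) = \left(303170 + 3848\right) \left(108 + 6593\right) = 307018 \cdot 6701 = 2057327618$)
$\frac{U}{-697889} = \frac{2057327618}{-697889} = 2057327618 \left(- \frac{1}{697889}\right) = - \frac{2057327618}{697889}$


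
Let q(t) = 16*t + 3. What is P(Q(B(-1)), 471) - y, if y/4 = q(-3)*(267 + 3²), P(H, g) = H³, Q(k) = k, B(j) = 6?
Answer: 49896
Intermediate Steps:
q(t) = 3 + 16*t
y = -49680 (y = 4*((3 + 16*(-3))*(267 + 3²)) = 4*((3 - 48)*(267 + 9)) = 4*(-45*276) = 4*(-12420) = -49680)
P(Q(B(-1)), 471) - y = 6³ - 1*(-49680) = 216 + 49680 = 49896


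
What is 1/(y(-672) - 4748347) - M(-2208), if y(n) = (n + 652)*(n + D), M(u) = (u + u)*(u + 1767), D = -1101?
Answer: -9178140065473/4712887 ≈ -1.9475e+6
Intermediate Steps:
M(u) = 2*u*(1767 + u) (M(u) = (2*u)*(1767 + u) = 2*u*(1767 + u))
y(n) = (-1101 + n)*(652 + n) (y(n) = (n + 652)*(n - 1101) = (652 + n)*(-1101 + n) = (-1101 + n)*(652 + n))
1/(y(-672) - 4748347) - M(-2208) = 1/((-717852 + (-672)² - 449*(-672)) - 4748347) - 2*(-2208)*(1767 - 2208) = 1/((-717852 + 451584 + 301728) - 4748347) - 2*(-2208)*(-441) = 1/(35460 - 4748347) - 1*1947456 = 1/(-4712887) - 1947456 = -1/4712887 - 1947456 = -9178140065473/4712887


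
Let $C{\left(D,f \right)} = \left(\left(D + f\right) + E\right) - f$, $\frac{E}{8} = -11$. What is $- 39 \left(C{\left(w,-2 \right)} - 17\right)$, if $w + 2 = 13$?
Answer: $3666$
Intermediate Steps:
$w = 11$ ($w = -2 + 13 = 11$)
$E = -88$ ($E = 8 \left(-11\right) = -88$)
$C{\left(D,f \right)} = -88 + D$ ($C{\left(D,f \right)} = \left(\left(D + f\right) - 88\right) - f = \left(-88 + D + f\right) - f = -88 + D$)
$- 39 \left(C{\left(w,-2 \right)} - 17\right) = - 39 \left(\left(-88 + 11\right) - 17\right) = - 39 \left(-77 - 17\right) = \left(-39\right) \left(-94\right) = 3666$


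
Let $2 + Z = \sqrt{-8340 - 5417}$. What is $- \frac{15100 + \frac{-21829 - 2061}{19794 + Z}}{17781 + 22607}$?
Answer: $\frac{5 \left(- 1510 \sqrt{13757} + 29883531 i\right)}{20194 \left(\sqrt{13757} - 19792 i\right)} \approx -0.37384 - 1.771 \cdot 10^{-7} i$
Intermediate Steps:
$Z = -2 + i \sqrt{13757}$ ($Z = -2 + \sqrt{-8340 - 5417} = -2 + \sqrt{-13757} = -2 + i \sqrt{13757} \approx -2.0 + 117.29 i$)
$- \frac{15100 + \frac{-21829 - 2061}{19794 + Z}}{17781 + 22607} = - \frac{15100 + \frac{-21829 - 2061}{19794 - \left(2 - i \sqrt{13757}\right)}}{17781 + 22607} = - \frac{15100 - \frac{23890}{19792 + i \sqrt{13757}}}{40388} = - (\frac{3775}{10097} - \frac{11945}{20194 \left(19792 + i \sqrt{13757}\right)}) = - \frac{3775}{10097} + \frac{11945}{20194 \left(19792 + i \sqrt{13757}\right)}$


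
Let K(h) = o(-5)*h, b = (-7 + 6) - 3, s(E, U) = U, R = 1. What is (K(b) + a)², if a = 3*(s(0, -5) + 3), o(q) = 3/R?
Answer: 324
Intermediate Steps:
o(q) = 3 (o(q) = 3/1 = 3*1 = 3)
b = -4 (b = -1 - 3 = -4)
K(h) = 3*h
a = -6 (a = 3*(-5 + 3) = 3*(-2) = -6)
(K(b) + a)² = (3*(-4) - 6)² = (-12 - 6)² = (-18)² = 324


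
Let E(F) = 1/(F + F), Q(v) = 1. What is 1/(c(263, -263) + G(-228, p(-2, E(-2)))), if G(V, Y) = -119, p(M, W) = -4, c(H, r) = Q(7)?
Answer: -1/118 ≈ -0.0084746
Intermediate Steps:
E(F) = 1/(2*F)
c(H, r) = 1
1/(c(263, -263) + G(-228, p(-2, E(-2)))) = 1/(1 - 119) = 1/(-118) = -1/118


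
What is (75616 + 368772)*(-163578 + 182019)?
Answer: 8194959108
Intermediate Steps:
(75616 + 368772)*(-163578 + 182019) = 444388*18441 = 8194959108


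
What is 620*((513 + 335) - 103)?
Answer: 461900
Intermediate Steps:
620*((513 + 335) - 103) = 620*(848 - 103) = 620*745 = 461900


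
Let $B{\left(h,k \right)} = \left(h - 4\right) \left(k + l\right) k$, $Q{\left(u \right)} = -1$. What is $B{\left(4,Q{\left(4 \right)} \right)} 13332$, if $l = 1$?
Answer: $0$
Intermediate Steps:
$B{\left(h,k \right)} = k \left(1 + k\right) \left(-4 + h\right)$ ($B{\left(h,k \right)} = \left(h - 4\right) \left(k + 1\right) k = \left(-4 + h\right) \left(1 + k\right) k = \left(1 + k\right) \left(-4 + h\right) k = k \left(1 + k\right) \left(-4 + h\right)$)
$B{\left(4,Q{\left(4 \right)} \right)} 13332 = - (-4 + 4 - -4 + 4 \left(-1\right)) 13332 = - (-4 + 4 + 4 - 4) 13332 = \left(-1\right) 0 \cdot 13332 = 0 \cdot 13332 = 0$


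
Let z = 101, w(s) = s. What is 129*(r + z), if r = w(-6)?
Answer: 12255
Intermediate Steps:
r = -6
129*(r + z) = 129*(-6 + 101) = 129*95 = 12255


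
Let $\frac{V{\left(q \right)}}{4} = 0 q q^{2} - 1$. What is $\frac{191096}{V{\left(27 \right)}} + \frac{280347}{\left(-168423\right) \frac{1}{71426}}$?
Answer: $- \frac{9356768408}{56141} \approx -1.6667 \cdot 10^{5}$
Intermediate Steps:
$V{\left(q \right)} = -4$ ($V{\left(q \right)} = 4 \left(0 q q^{2} - 1\right) = 4 \left(0 q^{3} - 1\right) = 4 \left(0 - 1\right) = 4 \left(-1\right) = -4$)
$\frac{191096}{V{\left(27 \right)}} + \frac{280347}{\left(-168423\right) \frac{1}{71426}} = \frac{191096}{-4} + \frac{280347}{\left(-168423\right) \frac{1}{71426}} = 191096 \left(- \frac{1}{4}\right) + \frac{280347}{\left(-168423\right) \frac{1}{71426}} = -47774 + \frac{280347}{- \frac{168423}{71426}} = -47774 + 280347 \left(- \frac{71426}{168423}\right) = -47774 - \frac{6674688274}{56141} = - \frac{9356768408}{56141}$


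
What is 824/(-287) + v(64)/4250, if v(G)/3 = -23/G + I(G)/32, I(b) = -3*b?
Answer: -224478427/78064000 ≈ -2.8756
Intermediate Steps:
v(G) = -69/G - 9*G/32 (v(G) = 3*(-23/G - 3*G/32) = -69/G - 9*G/32)
824/(-287) + v(64)/4250 = 824/(-287) + (-69/64 - 9/32*64)/4250 = 824*(-1/287) + (-69*1/64 - 18)*(1/4250) = -824/287 + (-69/64 - 18)*(1/4250) = -824/287 - 1221/64*1/4250 = -824/287 - 1221/272000 = -224478427/78064000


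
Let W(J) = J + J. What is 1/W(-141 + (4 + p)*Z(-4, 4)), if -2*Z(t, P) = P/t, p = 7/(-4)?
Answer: -4/1119 ≈ -0.0035746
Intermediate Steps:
p = -7/4 (p = 7*(-¼) = -7/4 ≈ -1.7500)
Z(t, P) = -P/(2*t)
W(J) = 2*J
1/W(-141 + (4 + p)*Z(-4, 4)) = 1/(2*(-141 + (4 - 7/4)*(-½*4/(-4)))) = 1/(2*(-141 + 9*(-½*4*(-¼))/4)) = 1/(2*(-141 + (9/4)*(½))) = 1/(2*(-141 + 9/8)) = 1/(2*(-1119/8)) = 1/(-1119/4) = -4/1119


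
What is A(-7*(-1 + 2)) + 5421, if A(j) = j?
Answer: 5414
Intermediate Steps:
A(-7*(-1 + 2)) + 5421 = -7*(-1 + 2) + 5421 = -7*1 + 5421 = -7 + 5421 = 5414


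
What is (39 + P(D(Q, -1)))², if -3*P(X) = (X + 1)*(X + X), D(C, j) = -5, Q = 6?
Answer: 5929/9 ≈ 658.78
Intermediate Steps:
P(X) = -2*X*(1 + X)/3 (P(X) = -(X + 1)*(X + X)/3 = -(1 + X)*2*X/3 = -2*X*(1 + X)/3)
(39 + P(D(Q, -1)))² = (39 - ⅔*(-5)*(1 - 5))² = (39 - ⅔*(-5)*(-4))² = (39 - 40/3)² = (77/3)² = 5929/9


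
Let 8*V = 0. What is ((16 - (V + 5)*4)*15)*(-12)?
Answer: 720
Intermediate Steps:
V = 0 (V = (1/8)*0 = 0)
((16 - (V + 5)*4)*15)*(-12) = ((16 - (0 + 5)*4)*15)*(-12) = ((16 - 5*4)*15)*(-12) = ((16 - 1*20)*15)*(-12) = ((16 - 20)*15)*(-12) = -4*15*(-12) = -60*(-12) = 720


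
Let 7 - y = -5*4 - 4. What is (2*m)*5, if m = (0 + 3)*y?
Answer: 930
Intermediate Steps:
y = 31 (y = 7 - (-5*4 - 4) = 7 - (-20 - 4) = 7 - 1*(-24) = 7 + 24 = 31)
m = 93 (m = (0 + 3)*31 = 3*31 = 93)
(2*m)*5 = (2*93)*5 = 186*5 = 930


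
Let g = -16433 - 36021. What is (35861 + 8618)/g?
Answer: -44479/52454 ≈ -0.84796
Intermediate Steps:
g = -52454
(35861 + 8618)/g = (35861 + 8618)/(-52454) = 44479*(-1/52454) = -44479/52454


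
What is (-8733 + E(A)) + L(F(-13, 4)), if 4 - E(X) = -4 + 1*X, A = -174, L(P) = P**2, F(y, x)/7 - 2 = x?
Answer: -6787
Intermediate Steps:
F(y, x) = 14 + 7*x
E(X) = 8 - X (E(X) = 4 - (-4 + 1*X) = 4 - (-4 + X) = 4 + (4 - X) = 8 - X)
(-8733 + E(A)) + L(F(-13, 4)) = (-8733 + (8 - 1*(-174))) + (14 + 7*4)**2 = (-8733 + (8 + 174)) + (14 + 28)**2 = (-8733 + 182) + 42**2 = -8551 + 1764 = -6787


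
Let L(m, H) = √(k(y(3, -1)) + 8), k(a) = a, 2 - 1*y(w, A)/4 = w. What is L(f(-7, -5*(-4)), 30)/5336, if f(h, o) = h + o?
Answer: 1/2668 ≈ 0.00037481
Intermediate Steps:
y(w, A) = 8 - 4*w
L(m, H) = 2 (L(m, H) = √((8 - 4*3) + 8) = √((8 - 12) + 8) = √(-4 + 8) = √4 = 2)
L(f(-7, -5*(-4)), 30)/5336 = 2/5336 = 2*(1/5336) = 1/2668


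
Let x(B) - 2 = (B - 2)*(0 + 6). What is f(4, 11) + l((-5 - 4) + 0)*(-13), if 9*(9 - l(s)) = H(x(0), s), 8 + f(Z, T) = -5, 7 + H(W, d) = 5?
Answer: -1196/9 ≈ -132.89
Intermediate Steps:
x(B) = -10 + 6*B (x(B) = 2 + (B - 2)*(0 + 6) = 2 + (-2 + B)*6 = 2 + (-12 + 6*B) = -10 + 6*B)
H(W, d) = -2 (H(W, d) = -7 + 5 = -2)
f(Z, T) = -13 (f(Z, T) = -8 - 5 = -13)
l(s) = 83/9 (l(s) = 9 - ⅑*(-2) = 9 + 2/9 = 83/9)
f(4, 11) + l((-5 - 4) + 0)*(-13) = -13 + (83/9)*(-13) = -13 - 1079/9 = -1196/9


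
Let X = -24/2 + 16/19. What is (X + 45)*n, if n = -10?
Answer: -6430/19 ≈ -338.42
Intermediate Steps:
X = -212/19 (X = -24*½ + 16*(1/19) = -12 + 16/19 = -212/19 ≈ -11.158)
(X + 45)*n = (-212/19 + 45)*(-10) = (643/19)*(-10) = -6430/19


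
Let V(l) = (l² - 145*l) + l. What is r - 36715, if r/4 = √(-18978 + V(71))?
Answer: -36715 + 4*I*√24161 ≈ -36715.0 + 621.75*I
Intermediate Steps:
V(l) = l² - 144*l
r = 4*I*√24161 (r = 4*√(-18978 + 71*(-144 + 71)) = 4*√(-18978 + 71*(-73)) = 4*√(-18978 - 5183) = 4*√(-24161) = 4*(I*√24161) = 4*I*√24161 ≈ 621.75*I)
r - 36715 = 4*I*√24161 - 36715 = -36715 + 4*I*√24161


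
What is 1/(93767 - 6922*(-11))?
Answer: 1/169909 ≈ 5.8855e-6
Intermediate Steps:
1/(93767 - 6922*(-11)) = 1/(93767 + 76142) = 1/169909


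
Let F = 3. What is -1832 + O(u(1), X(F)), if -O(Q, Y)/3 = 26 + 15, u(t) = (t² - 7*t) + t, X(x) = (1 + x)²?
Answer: -1955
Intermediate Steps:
u(t) = t² - 6*t
O(Q, Y) = -123 (O(Q, Y) = -3*(26 + 15) = -3*41 = -123)
-1832 + O(u(1), X(F)) = -1832 - 123 = -1955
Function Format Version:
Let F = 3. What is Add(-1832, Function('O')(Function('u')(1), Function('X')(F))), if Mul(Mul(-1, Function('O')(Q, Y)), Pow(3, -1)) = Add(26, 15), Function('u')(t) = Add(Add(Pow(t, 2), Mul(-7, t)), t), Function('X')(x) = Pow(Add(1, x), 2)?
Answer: -1955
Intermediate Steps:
Function('u')(t) = Add(Pow(t, 2), Mul(-6, t))
Function('O')(Q, Y) = -123 (Function('O')(Q, Y) = Mul(-3, Add(26, 15)) = Mul(-3, 41) = -123)
Add(-1832, Function('O')(Function('u')(1), Function('X')(F))) = Add(-1832, -123) = -1955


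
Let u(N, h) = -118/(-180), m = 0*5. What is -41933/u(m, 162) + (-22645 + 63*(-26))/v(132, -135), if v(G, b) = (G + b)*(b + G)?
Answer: -35398427/531 ≈ -66664.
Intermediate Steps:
m = 0
u(N, h) = 59/90 (u(N, h) = -118*(-1/180) = 59/90)
v(G, b) = (G + b)² (v(G, b) = (G + b)*(G + b) = (G + b)²)
-41933/u(m, 162) + (-22645 + 63*(-26))/v(132, -135) = -41933/59/90 + (-22645 + 63*(-26))/((132 - 135)²) = -41933*90/59 + (-22645 - 1638)/((-3)²) = -3773970/59 - 24283/9 = -35398427/531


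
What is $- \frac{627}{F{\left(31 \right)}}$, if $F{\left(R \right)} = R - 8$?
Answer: $- \frac{627}{23} \approx -27.261$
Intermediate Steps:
$F{\left(R \right)} = -8 + R$ ($F{\left(R \right)} = R - 8 = -8 + R$)
$- \frac{627}{F{\left(31 \right)}} = - \frac{627}{-8 + 31} = - \frac{627}{23}$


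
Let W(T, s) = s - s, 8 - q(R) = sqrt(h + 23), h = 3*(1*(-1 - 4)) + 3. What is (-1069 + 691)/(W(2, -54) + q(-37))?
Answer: -3024/53 - 378*sqrt(11)/53 ≈ -80.711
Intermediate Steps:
h = -12 (h = 3*(1*(-5)) + 3 = 3*(-5) + 3 = -15 + 3 = -12)
q(R) = 8 - sqrt(11) (q(R) = 8 - sqrt(-12 + 23) = 8 - sqrt(11))
W(T, s) = 0
(-1069 + 691)/(W(2, -54) + q(-37)) = (-1069 + 691)/(0 + (8 - sqrt(11))) = -378/(8 - sqrt(11))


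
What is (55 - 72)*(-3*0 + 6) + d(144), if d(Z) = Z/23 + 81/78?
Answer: -56631/598 ≈ -94.701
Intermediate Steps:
d(Z) = 27/26 + Z/23 (d(Z) = Z*(1/23) + 81*(1/78) = Z/23 + 27/26 = 27/26 + Z/23)
(55 - 72)*(-3*0 + 6) + d(144) = (55 - 72)*(-3*0 + 6) + (27/26 + (1/23)*144) = -17*(0 + 6) + (27/26 + 144/23) = -17*6 + 4365/598 = -102 + 4365/598 = -56631/598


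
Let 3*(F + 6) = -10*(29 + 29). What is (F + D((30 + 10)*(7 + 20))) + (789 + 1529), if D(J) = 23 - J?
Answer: 3185/3 ≈ 1061.7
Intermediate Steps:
F = -598/3 (F = -6 + (-10*(29 + 29))/3 = -6 + (-10*58)/3 = -6 + (⅓)*(-580) = -6 - 580/3 = -598/3 ≈ -199.33)
(F + D((30 + 10)*(7 + 20))) + (789 + 1529) = (-598/3 + (23 - (30 + 10)*(7 + 20))) + (789 + 1529) = (-598/3 + (23 - 40*27)) + 2318 = (-598/3 + (23 - 1*1080)) + 2318 = (-598/3 + (23 - 1080)) + 2318 = (-598/3 - 1057) + 2318 = -3769/3 + 2318 = 3185/3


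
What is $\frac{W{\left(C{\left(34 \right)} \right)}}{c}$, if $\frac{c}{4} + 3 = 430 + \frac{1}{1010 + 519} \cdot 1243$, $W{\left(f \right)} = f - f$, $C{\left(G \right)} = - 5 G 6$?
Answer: $0$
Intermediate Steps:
$C{\left(G \right)} = - 30 G$
$W{\left(f \right)} = 0$
$c = \frac{237864}{139}$ ($c = -12 + 4 \left(430 + \frac{1}{1010 + 519} \cdot 1243\right) = -12 + 4 \left(430 + \frac{1}{1529} \cdot 1243\right) = -12 + 4 \left(430 + \frac{113}{139}\right) = -12 + 4 \cdot \frac{59883}{139} = -12 + \frac{239532}{139} = \frac{237864}{139} \approx 1711.3$)
$\frac{W{\left(C{\left(34 \right)} \right)}}{c} = \frac{0}{\frac{237864}{139}} = 0 \cdot \frac{139}{237864} = 0$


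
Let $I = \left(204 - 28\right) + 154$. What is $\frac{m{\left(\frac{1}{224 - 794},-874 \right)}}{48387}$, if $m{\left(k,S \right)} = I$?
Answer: $\frac{110}{16129} \approx 0.00682$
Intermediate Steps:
$I = 330$ ($I = 176 + 154 = 330$)
$m{\left(k,S \right)} = 330$
$\frac{m{\left(\frac{1}{224 - 794},-874 \right)}}{48387} = \frac{330}{48387} = 330 \cdot \frac{1}{48387} = \frac{110}{16129}$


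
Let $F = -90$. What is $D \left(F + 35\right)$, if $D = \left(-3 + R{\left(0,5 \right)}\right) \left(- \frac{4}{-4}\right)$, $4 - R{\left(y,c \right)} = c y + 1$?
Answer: $0$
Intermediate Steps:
$R{\left(y,c \right)} = 3 - c y$ ($R{\left(y,c \right)} = 4 - \left(c y + 1\right) = 4 - \left(1 + c y\right) = 3 - c y$)
$D = 0$ ($D = \left(-3 + \left(3 - 5 \cdot 0\right)\right) \left(- \frac{4}{-4}\right) = \left(-3 + \left(3 + 0\right)\right) \left(\left(-4\right) \left(- \frac{1}{4}\right)\right) = \left(-3 + 3\right) 1 = 0 \cdot 1 = 0$)
$D \left(F + 35\right) = 0 \left(-90 + 35\right) = 0 \left(-55\right) = 0$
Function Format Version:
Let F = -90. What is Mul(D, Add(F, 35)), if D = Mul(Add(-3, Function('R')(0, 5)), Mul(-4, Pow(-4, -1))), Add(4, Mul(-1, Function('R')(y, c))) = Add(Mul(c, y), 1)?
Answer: 0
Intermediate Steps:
Function('R')(y, c) = Add(3, Mul(-1, c, y)) (Function('R')(y, c) = Add(4, Mul(-1, Add(Mul(c, y), 1))) = Add(4, Mul(-1, Add(1, Mul(c, y)))) = Add(4, Add(-1, Mul(-1, c, y))) = Add(3, Mul(-1, c, y)))
D = 0 (D = Mul(Add(-3, Add(3, Mul(-1, 5, 0))), Mul(-4, Pow(-4, -1))) = Mul(Add(-3, Add(3, 0)), Mul(-4, Rational(-1, 4))) = Mul(Add(-3, 3), 1) = Mul(0, 1) = 0)
Mul(D, Add(F, 35)) = Mul(0, Add(-90, 35)) = Mul(0, -55) = 0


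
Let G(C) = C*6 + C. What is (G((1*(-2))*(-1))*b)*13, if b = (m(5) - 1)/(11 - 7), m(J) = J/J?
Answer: 0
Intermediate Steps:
m(J) = 1
b = 0 (b = (1 - 1)/(11 - 7) = 0/4 = 0*(1/4) = 0)
G(C) = 7*C (G(C) = 6*C + C = 7*C)
(G((1*(-2))*(-1))*b)*13 = ((7*((1*(-2))*(-1)))*0)*13 = ((7*(-2*(-1)))*0)*13 = ((7*2)*0)*13 = (14*0)*13 = 0*13 = 0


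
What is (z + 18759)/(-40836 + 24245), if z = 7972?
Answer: -26731/16591 ≈ -1.6112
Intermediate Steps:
(z + 18759)/(-40836 + 24245) = (7972 + 18759)/(-40836 + 24245) = 26731/(-16591) = 26731*(-1/16591) = -26731/16591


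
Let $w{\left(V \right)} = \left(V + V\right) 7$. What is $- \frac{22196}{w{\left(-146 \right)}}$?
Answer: $\frac{5549}{511} \approx 10.859$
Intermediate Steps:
$w{\left(V \right)} = 14 V$ ($w{\left(V \right)} = 2 V 7 = 14 V$)
$- \frac{22196}{w{\left(-146 \right)}} = - \frac{22196}{14 \left(-146\right)} = - \frac{22196}{-2044} = \left(-22196\right) \left(- \frac{1}{2044}\right) = \frac{5549}{511}$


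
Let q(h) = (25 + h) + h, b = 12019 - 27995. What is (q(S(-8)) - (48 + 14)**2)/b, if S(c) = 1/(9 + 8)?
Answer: 64921/271592 ≈ 0.23904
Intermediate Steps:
b = -15976
S(c) = 1/17
q(h) = 25 + 2*h
(q(S(-8)) - (48 + 14)**2)/b = ((25 + 2*(1/17)) - (48 + 14)**2)/(-15976) = ((25 + 2/17) - 1*62**2)*(-1/15976) = (427/17 - 1*3844)*(-1/15976) = (427/17 - 3844)*(-1/15976) = -64921/17*(-1/15976) = 64921/271592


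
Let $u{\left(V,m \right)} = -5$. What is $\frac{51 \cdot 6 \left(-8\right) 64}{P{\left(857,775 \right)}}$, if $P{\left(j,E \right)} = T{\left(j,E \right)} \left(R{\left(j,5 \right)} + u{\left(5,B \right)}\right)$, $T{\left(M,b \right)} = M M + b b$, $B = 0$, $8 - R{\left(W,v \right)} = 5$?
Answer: $\frac{39168}{667537} \approx 0.058675$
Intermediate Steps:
$R{\left(W,v \right)} = 3$ ($R{\left(W,v \right)} = 8 - 5 = 3$)
$T{\left(M,b \right)} = M^{2} + b^{2}$
$P{\left(j,E \right)} = - 2 E^{2} - 2 j^{2}$ ($P{\left(j,E \right)} = \left(j^{2} + E^{2}\right) \left(3 - 5\right) = \left(E^{2} + j^{2}\right) \left(-2\right) = - 2 E^{2} - 2 j^{2}$)
$\frac{51 \cdot 6 \left(-8\right) 64}{P{\left(857,775 \right)}} = \frac{51 \cdot 6 \left(-8\right) 64}{- 2 \cdot 775^{2} - 2 \cdot 857^{2}} = \frac{51 \left(-48\right) 64}{\left(-2\right) 600625 - 1468898} = \frac{\left(-2448\right) 64}{-1201250 - 1468898} = - \frac{156672}{-2670148} = \left(-156672\right) \left(- \frac{1}{2670148}\right) = \frac{39168}{667537}$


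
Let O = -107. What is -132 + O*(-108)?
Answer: 11424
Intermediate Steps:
-132 + O*(-108) = -132 - 107*(-108) = -132 + 11556 = 11424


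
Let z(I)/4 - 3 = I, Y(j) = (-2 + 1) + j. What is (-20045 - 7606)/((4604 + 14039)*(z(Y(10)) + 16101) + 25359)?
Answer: -9217/100363722 ≈ -9.1836e-5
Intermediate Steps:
Y(j) = -1 + j
z(I) = 12 + 4*I
(-20045 - 7606)/((4604 + 14039)*(z(Y(10)) + 16101) + 25359) = (-20045 - 7606)/((4604 + 14039)*((12 + 4*(-1 + 10)) + 16101) + 25359) = -27651/(18643*((12 + 4*9) + 16101) + 25359) = -27651/(18643*((12 + 36) + 16101) + 25359) = -27651/(18643*(48 + 16101) + 25359) = -27651/(18643*16149 + 25359) = -27651/(301065807 + 25359) = -27651/301091166 = -27651*1/301091166 = -9217/100363722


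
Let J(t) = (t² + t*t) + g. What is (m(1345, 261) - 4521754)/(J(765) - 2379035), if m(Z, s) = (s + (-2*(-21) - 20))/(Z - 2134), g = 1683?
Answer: 3567664189/952245678 ≈ 3.7466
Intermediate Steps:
m(Z, s) = (22 + s)/(-2134 + Z) (m(Z, s) = (s + (42 - 20))/(-2134 + Z) = (s + 22)/(-2134 + Z) = (22 + s)/(-2134 + Z))
J(t) = 1683 + 2*t² (J(t) = (t² + t*t) + 1683 = (t² + t²) + 1683 = 2*t² + 1683 = 1683 + 2*t²)
(m(1345, 261) - 4521754)/(J(765) - 2379035) = ((22 + 261)/(-2134 + 1345) - 4521754)/((1683 + 2*765²) - 2379035) = (283/(-789) - 4521754)/((1683 + 2*585225) - 2379035) = (-1/789*283 - 4521754)/((1683 + 1170450) - 2379035) = (-283/789 - 4521754)/(1172133 - 2379035) = -3567664189/789/(-1206902) = -3567664189/789*(-1/1206902) = 3567664189/952245678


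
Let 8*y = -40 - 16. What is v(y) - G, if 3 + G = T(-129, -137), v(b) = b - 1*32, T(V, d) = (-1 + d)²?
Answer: -19080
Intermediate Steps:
y = -7 (y = (-40 - 16)/8 = (⅛)*(-56) = -7)
v(b) = -32 + b (v(b) = b - 32 = -32 + b)
G = 19041 (G = -3 + (-1 - 137)² = -3 + (-138)² = -3 + 19044 = 19041)
v(y) - G = (-32 - 7) - 1*19041 = -39 - 19041 = -19080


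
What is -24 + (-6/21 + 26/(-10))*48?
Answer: -5688/35 ≈ -162.51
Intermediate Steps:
-24 + (-6/21 + 26/(-10))*48 = -24 + (-6*1/21 + 26*(-1/10))*48 = -24 + (-2/7 - 13/5)*48 = -24 - 101/35*48 = -24 - 4848/35 = -5688/35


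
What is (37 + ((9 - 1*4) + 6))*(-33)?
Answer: -1584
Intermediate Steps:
(37 + ((9 - 1*4) + 6))*(-33) = (37 + ((9 - 4) + 6))*(-33) = (37 + (5 + 6))*(-33) = (37 + 11)*(-33) = 48*(-33) = -1584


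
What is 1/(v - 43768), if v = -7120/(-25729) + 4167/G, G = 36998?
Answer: -951921542/41663331411753 ≈ -2.2848e-5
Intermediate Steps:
v = 370638503/951921542 (v = -7120/(-25729) + 4167/36998 = -7120*(-1/25729) + 4167*(1/36998) = 7120/25729 + 4167/36998 = 370638503/951921542 ≈ 0.38936)
1/(v - 43768) = 1/(370638503/951921542 - 43768) = 1/(-41663331411753/951921542) = -951921542/41663331411753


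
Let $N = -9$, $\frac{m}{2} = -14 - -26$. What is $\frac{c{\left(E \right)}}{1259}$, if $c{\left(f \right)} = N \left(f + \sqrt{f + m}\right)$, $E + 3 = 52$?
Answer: $- \frac{441}{1259} - \frac{9 \sqrt{73}}{1259} \approx -0.41136$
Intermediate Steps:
$E = 49$ ($E = -3 + 52 = 49$)
$m = 24$ ($m = 2 \left(-14 - -26\right) = 2 \left(-14 + 26\right) = 2 \cdot 12 = 24$)
$c{\left(f \right)} = - 9 f - 9 \sqrt{24 + f}$ ($c{\left(f \right)} = - 9 \left(f + \sqrt{f + 24}\right) = - 9 \left(f + \sqrt{24 + f}\right) = - 9 f - 9 \sqrt{24 + f}$)
$\frac{c{\left(E \right)}}{1259} = \frac{\left(-9\right) 49 - 9 \sqrt{24 + 49}}{1259} = \left(-441 - 9 \sqrt{73}\right) \frac{1}{1259} = - \frac{441}{1259} - \frac{9 \sqrt{73}}{1259}$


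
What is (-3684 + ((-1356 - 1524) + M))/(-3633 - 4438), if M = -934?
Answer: 7498/8071 ≈ 0.92900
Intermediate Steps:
(-3684 + ((-1356 - 1524) + M))/(-3633 - 4438) = (-3684 + ((-1356 - 1524) - 934))/(-3633 - 4438) = (-3684 + (-2880 - 934))/(-8071) = (-3684 - 3814)*(-1/8071) = -7498*(-1/8071) = 7498/8071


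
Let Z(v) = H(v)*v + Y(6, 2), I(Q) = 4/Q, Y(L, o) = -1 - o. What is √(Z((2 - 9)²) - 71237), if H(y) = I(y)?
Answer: 2*I*√17809 ≈ 266.9*I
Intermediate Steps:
H(y) = 4/y
Z(v) = 1 (Z(v) = (4/v)*v + (-1 - 1*2) = 4 + (-1 - 2) = 4 - 3 = 1)
√(Z((2 - 9)²) - 71237) = √(1 - 71237) = √(-71236) = 2*I*√17809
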